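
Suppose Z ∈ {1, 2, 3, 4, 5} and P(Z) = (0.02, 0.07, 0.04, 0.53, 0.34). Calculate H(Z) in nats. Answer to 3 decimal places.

1.096 nats

H(Z) = −Σ p·ln p.
  −(0.02)·ln(0.02) = 0.0782
  −(0.07)·ln(0.07) = 0.1861
  −(0.04)·ln(0.04) = 0.1288
  −(0.53)·ln(0.53) = 0.3365
  −(0.34)·ln(0.34) = 0.3668
Sum: 0.0782 + 0.1861 + 0.1288 + 0.3365 + 0.3668 = 1.096 nats.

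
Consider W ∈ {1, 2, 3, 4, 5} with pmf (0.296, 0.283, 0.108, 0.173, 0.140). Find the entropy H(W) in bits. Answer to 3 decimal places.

H(W) = −Σ p·log₂ p.
  −(0.296)·log₂(0.296) = 0.5199
  −(0.283)·log₂(0.283) = 0.5154
  −(0.108)·log₂(0.108) = 0.3468
  −(0.173)·log₂(0.173) = 0.4379
  −(0.140)·log₂(0.140) = 0.3971
Sum: 0.5199 + 0.5154 + 0.3468 + 0.4379 + 0.3971 = 2.217 bits.

2.217 bits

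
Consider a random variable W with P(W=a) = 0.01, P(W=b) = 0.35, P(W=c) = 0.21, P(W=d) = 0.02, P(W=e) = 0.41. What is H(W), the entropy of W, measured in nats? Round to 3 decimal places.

1.185 nats

H(W) = −Σ p·ln p.
  −(0.01)·ln(0.01) = 0.0461
  −(0.35)·ln(0.35) = 0.3674
  −(0.21)·ln(0.21) = 0.3277
  −(0.02)·ln(0.02) = 0.0782
  −(0.41)·ln(0.41) = 0.3656
Sum: 0.0461 + 0.3674 + 0.3277 + 0.0782 + 0.3656 = 1.185 nats.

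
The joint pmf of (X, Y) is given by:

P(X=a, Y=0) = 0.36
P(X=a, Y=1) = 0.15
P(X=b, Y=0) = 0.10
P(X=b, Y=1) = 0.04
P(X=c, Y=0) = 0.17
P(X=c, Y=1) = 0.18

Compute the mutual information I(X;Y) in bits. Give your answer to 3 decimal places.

0.034 bits

Marginals: p(X) = (0.5100, 0.1400, 0.3500), p(Y) = (0.6300, 0.3700).
I(X;Y) = Σ p(x,y)·log₂[p(x,y)/(p(x)p(y))].
  (a,0): 0.36·log₂(1.1204) = 0.0591
  (a,1): 0.15·log₂(0.7949) = -0.0497
  (b,0): 0.10·log₂(1.1338) = 0.0181
  (b,1): 0.04·log₂(0.7722) = -0.0149
  (c,0): 0.17·log₂(0.7710) = -0.0638
  (c,1): 0.18·log₂(1.3900) = 0.0855
Sum = 0.034 bits.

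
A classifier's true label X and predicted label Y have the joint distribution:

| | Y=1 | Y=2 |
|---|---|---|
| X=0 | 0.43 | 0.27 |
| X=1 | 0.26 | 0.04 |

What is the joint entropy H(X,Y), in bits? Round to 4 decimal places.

H(X,Y) = −Σ p(x,y)·log₂ p(x,y) over all 4 cells.
  cell (0,1): −0.43·log₂0.43 = 0.52356
  cell (0,2): −0.27·log₂0.27 = 0.51002
  cell (1,1): −0.26·log₂0.26 = 0.50529
  cell (1,2): −0.04·log₂0.04 = 0.18575
Sum = 1.7246 bits.

1.7246 bits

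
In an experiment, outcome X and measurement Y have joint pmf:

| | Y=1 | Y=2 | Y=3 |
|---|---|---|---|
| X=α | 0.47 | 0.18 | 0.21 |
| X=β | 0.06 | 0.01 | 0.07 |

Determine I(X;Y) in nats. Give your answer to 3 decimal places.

Marginals: p(X) = (0.8600, 0.1400), p(Y) = (0.5300, 0.1900, 0.2800).
I(X;Y) = Σ p(x,y)·ln[p(x,y)/(p(x)p(y))].
  (α,1): 0.47·ln(1.0312) = 0.0144
  (α,2): 0.18·ln(1.1016) = 0.0174
  (α,3): 0.21·ln(0.8721) = -0.0287
  (β,1): 0.06·ln(0.8086) = -0.0127
  (β,2): 0.01·ln(0.3759) = -0.0098
  (β,3): 0.07·ln(1.7857) = 0.0406
Sum = 0.021 nats.

0.021 nats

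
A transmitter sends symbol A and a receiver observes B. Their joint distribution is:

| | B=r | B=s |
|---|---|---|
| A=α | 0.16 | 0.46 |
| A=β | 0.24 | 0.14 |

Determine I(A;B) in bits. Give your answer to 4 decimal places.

0.0994 bits

Marginals: p(A) = (0.6200, 0.3800), p(B) = (0.4000, 0.6000).
I(A;B) = H(A) + H(B) − H(A,B).
H(A) = 0.9580, H(B) = 0.9710, H(A,B) = 1.8296.
I(A;B) = 0.9580 + 0.9710 − 1.8296 = 0.0994 bits.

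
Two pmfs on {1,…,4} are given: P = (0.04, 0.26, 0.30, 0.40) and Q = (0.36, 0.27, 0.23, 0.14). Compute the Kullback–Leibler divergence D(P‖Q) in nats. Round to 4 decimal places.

D(P‖Q) = Σ p·ln(p/q).
  0.04·ln(0.04/0.36) = -0.08789
  0.26·ln(0.26/0.27) = -0.00981
  0.30·ln(0.30/0.23) = 0.07971
  0.40·ln(0.40/0.14) = 0.41993
D(P‖Q) = 0.4019 nats.

0.4019 nats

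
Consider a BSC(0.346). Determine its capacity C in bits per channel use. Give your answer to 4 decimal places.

0.0696 bits

Binary symmetric channel: C = 1 − h₂(ε) where h₂ is the binary entropy function.
h₂(0.346) = −0.346·log₂0.346 − 0.654·log₂0.654 = 0.9304.
C = 1 − 0.9304 = 0.0696 bits per channel use.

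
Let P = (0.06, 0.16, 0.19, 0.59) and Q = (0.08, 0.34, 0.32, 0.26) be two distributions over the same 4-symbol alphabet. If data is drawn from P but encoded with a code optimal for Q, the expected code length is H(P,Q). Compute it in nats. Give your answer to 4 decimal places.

H(P,Q) = −Σ p·ln q.
  −0.06·ln(0.08) = 0.15154
  −0.16·ln(0.34) = 0.17261
  −0.19·ln(0.32) = 0.21649
  −0.59·ln(0.26) = 0.79477
H(P,Q) = 1.3354 nats.

1.3354 nats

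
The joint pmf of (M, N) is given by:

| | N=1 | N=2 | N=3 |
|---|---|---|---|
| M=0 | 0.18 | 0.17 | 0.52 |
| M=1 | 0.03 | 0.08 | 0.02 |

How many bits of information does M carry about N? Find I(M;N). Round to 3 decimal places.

0.084 bits

Marginals: p(M) = (0.8700, 0.1300), p(N) = (0.2100, 0.2500, 0.5400).
I(M;N) = H(M) + H(N) − H(M,N).
H(M) = 0.5574, H(N) = 1.4529, H(M,N) = 1.9266.
I(M;N) = 0.5574 + 1.4529 − 1.9266 = 0.084 bits.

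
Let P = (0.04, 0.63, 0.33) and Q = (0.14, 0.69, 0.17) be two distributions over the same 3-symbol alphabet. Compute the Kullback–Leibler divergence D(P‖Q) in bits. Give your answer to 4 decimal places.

D(P‖Q) = Σ p·log₂(p/q).
  0.04·log₂(0.04/0.14) = -0.07229
  0.63·log₂(0.63/0.69) = -0.08268
  0.33·log₂(0.33/0.17) = 0.31579
D(P‖Q) = 0.1608 bits.

0.1608 bits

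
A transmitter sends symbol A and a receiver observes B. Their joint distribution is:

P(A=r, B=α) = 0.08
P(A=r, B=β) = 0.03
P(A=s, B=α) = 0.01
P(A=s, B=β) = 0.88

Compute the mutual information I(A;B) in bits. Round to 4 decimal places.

0.2644 bits

Marginals: p(A) = (0.1100, 0.8900), p(B) = (0.0900, 0.9100).
I(A;B) = Σ p(x,y)·log₂[p(x,y)/(p(x)p(y))].
  (r,α): 0.08·log₂(8.0808) = 0.24116
  (r,β): 0.03·log₂(0.2997) = -0.05215
  (s,α): 0.01·log₂(0.1248) = -0.03002
  (s,β): 0.88·log₂(1.0866) = 0.10539
Sum = 0.2644 bits.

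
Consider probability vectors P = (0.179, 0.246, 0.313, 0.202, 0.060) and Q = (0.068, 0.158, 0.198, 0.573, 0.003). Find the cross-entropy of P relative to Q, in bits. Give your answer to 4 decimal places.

2.7455 bits

H(P,Q) = −Σ p·log₂ q.
  −0.179·log₂(0.068) = 0.69422
  −0.246·log₂(0.158) = 0.65485
  −0.313·log₂(0.198) = 0.73130
  −0.202·log₂(0.573) = 0.16229
  −0.060·log₂(0.003) = 0.50285
H(P,Q) = 2.7455 bits.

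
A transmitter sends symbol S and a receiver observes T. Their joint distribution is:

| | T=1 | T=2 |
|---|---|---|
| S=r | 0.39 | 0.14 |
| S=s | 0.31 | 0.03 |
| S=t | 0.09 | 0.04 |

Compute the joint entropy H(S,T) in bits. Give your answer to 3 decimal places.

H(S,T) = −Σ p(x,y)·log₂ p(x,y) over all 6 cells.
  cell (r,1): −0.39·log₂0.39 = 0.5298
  cell (r,2): −0.14·log₂0.14 = 0.3971
  cell (s,1): −0.31·log₂0.31 = 0.5238
  cell (s,2): −0.03·log₂0.03 = 0.1518
  cell (t,1): −0.09·log₂0.09 = 0.3127
  cell (t,2): −0.04·log₂0.04 = 0.1858
Sum = 2.101 bits.

2.101 bits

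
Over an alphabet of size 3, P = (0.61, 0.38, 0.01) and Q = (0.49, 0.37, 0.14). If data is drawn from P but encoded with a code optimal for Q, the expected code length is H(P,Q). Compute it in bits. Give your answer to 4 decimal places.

H(P,Q) = −Σ p·log₂ q.
  −0.61·log₂(0.49) = 0.62778
  −0.38·log₂(0.37) = 0.54507
  −0.01·log₂(0.14) = 0.02837
H(P,Q) = 1.2012 bits.

1.2012 bits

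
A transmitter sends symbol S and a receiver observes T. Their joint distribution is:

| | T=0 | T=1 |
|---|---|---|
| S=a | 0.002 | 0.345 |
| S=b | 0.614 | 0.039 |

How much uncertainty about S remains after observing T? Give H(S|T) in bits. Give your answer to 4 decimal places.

Marginals: p(S) = (0.3470, 0.6530), p(T) = (0.6160, 0.3840).
H(S|T) = Σ p(T) · H(S|T=·).
  T=0: p=0.6160, H(S|T=0) = 0.0315
  T=1: p=0.3840, H(S|T=1) = 0.4739
Weighted sum = 0.2014 bits.

0.2014 bits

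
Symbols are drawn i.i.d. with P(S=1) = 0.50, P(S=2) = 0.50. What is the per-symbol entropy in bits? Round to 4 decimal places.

1.0000 bits

H(S) = −Σ p·log₂ p.
  −(0.50)·log₂(0.50) = 0.50000
  −(0.50)·log₂(0.50) = 0.50000
Sum: 0.50000 + 0.50000 = 1.0000 bits.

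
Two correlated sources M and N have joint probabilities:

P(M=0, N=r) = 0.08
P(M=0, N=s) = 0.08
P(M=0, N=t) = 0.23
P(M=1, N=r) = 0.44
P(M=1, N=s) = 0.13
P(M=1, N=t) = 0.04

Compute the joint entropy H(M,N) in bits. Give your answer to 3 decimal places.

2.160 bits

H(M,N) = −Σ p(x,y)·log₂ p(x,y) over all 6 cells.
  cell (0,r): −0.08·log₂0.08 = 0.2915
  cell (0,s): −0.08·log₂0.08 = 0.2915
  cell (0,t): −0.23·log₂0.23 = 0.4877
  cell (1,r): −0.44·log₂0.44 = 0.5211
  cell (1,s): −0.13·log₂0.13 = 0.3826
  cell (1,t): −0.04·log₂0.04 = 0.1858
Sum = 2.160 bits.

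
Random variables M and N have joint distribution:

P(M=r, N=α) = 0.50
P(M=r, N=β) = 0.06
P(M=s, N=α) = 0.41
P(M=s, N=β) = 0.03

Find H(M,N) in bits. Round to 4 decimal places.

H(M,N) = −Σ p(x,y)·log₂ p(x,y) over all 4 cells.
  cell (r,α): −0.50·log₂0.50 = 0.50000
  cell (r,β): −0.06·log₂0.06 = 0.24353
  cell (s,α): −0.41·log₂0.41 = 0.52738
  cell (s,β): −0.03·log₂0.03 = 0.15177
Sum = 1.4227 bits.

1.4227 bits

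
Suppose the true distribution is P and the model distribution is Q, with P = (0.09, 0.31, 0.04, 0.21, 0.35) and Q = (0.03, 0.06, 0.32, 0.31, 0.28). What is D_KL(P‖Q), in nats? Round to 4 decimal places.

D(P‖Q) = Σ p·ln(p/q).
  0.09·ln(0.09/0.03) = 0.09888
  0.31·ln(0.31/0.06) = 0.50909
  0.04·ln(0.04/0.32) = -0.08318
  0.21·ln(0.21/0.31) = -0.08179
  0.35·ln(0.35/0.28) = 0.07810
D(P‖Q) = 0.5211 nats.

0.5211 nats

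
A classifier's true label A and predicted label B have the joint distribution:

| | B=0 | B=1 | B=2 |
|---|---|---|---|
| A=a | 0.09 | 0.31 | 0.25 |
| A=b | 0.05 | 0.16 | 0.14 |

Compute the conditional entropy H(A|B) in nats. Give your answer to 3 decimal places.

0.647 nats

Chain rule: H(A|B) = H(A,B) − H(B).
Marginals: p(A) = (0.6500, 0.3500), p(B) = (0.1400, 0.4700, 0.3900).
H(A,B) = 1.6446 nats; H(B) = 0.9973 nats.
H(A|B) = 1.6446 − 0.9973 = 0.647 nats.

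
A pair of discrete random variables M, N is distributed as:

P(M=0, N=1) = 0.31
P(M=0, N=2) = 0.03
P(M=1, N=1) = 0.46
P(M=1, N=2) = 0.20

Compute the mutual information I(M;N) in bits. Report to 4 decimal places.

Marginals: p(M) = (0.3400, 0.6600), p(N) = (0.7700, 0.2300).
I(M;N) = H(M) + H(N) − H(M,N).
H(M) = 0.9248, H(N) = 0.7780, H(M,N) = 1.6553.
I(M;N) = 0.9248 + 0.7780 − 1.6553 = 0.0475 bits.

0.0475 bits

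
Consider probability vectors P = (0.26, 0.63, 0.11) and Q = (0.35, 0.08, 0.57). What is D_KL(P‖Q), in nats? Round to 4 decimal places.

D(P‖Q) = Σ p·ln(p/q).
  0.26·ln(0.26/0.35) = -0.07729
  0.63·ln(0.63/0.08) = 1.30013
  0.11·ln(0.11/0.57) = -0.18097
D(P‖Q) = 1.0419 nats.

1.0419 nats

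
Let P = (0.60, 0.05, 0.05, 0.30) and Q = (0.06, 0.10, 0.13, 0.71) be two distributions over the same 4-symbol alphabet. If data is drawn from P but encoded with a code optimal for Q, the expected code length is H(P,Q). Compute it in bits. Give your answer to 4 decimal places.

H(P,Q) = −Σ p·log₂ q.
  −0.60·log₂(0.06) = 2.43534
  −0.05·log₂(0.10) = 0.16610
  −0.05·log₂(0.13) = 0.14717
  −0.30·log₂(0.71) = 0.14823
H(P,Q) = 2.8968 bits.

2.8968 bits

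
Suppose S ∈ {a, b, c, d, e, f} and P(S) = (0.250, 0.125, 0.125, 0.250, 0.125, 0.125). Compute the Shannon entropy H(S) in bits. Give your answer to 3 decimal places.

2.500 bits

H(S) = −Σ p·log₂ p.
  −(0.250)·log₂(0.250) = 0.5000
  −(0.125)·log₂(0.125) = 0.3750
  −(0.125)·log₂(0.125) = 0.3750
  −(0.250)·log₂(0.250) = 0.5000
  −(0.125)·log₂(0.125) = 0.3750
  −(0.125)·log₂(0.125) = 0.3750
Sum: 0.5000 + 0.3750 + 0.3750 + 0.5000 + 0.3750 + 0.3750 = 2.500 bits.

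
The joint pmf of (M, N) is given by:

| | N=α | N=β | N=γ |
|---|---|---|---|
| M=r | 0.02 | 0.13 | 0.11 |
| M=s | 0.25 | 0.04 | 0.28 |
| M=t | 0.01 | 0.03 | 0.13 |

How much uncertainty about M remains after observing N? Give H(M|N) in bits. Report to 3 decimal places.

1.177 bits

Chain rule: H(M|N) = H(M,N) − H(N).
Marginals: p(M) = (0.2600, 0.5700, 0.1700), p(N) = (0.2800, 0.2000, 0.5200).
H(M,N) = 2.6466 bits; H(N) = 1.4692 bits.
H(M|N) = 2.6466 − 1.4692 = 1.177 bits.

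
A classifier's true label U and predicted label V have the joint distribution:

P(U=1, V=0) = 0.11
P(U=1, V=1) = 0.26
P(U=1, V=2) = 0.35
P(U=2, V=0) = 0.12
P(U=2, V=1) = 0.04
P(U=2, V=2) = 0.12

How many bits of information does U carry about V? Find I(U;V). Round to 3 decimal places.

Marginals: p(U) = (0.7200, 0.2800), p(V) = (0.2300, 0.3000, 0.4700).
I(U;V) = H(U) + H(V) − H(U,V).
H(U) = 0.8555, H(V) = 1.5207, H(U,V) = 2.3056.
I(U;V) = 0.8555 + 1.5207 − 2.3056 = 0.071 bits.

0.071 bits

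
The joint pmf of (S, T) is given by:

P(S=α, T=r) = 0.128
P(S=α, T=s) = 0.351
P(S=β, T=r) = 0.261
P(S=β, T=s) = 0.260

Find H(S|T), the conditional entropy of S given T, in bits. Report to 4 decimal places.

0.9567 bits

Chain rule: H(S|T) = H(S,T) − H(T).
Marginals: p(S) = (0.4790, 0.5210), p(T) = (0.3890, 0.6110).
H(S,T) = 1.9209 bits; H(T) = 0.9642 bits.
H(S|T) = 1.9209 − 0.9642 = 0.9567 bits.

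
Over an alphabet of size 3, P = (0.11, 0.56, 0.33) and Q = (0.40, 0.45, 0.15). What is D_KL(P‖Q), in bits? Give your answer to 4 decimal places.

D(P‖Q) = Σ p·log₂(p/q).
  0.11·log₂(0.11/0.40) = -0.20487
  0.56·log₂(0.56/0.45) = 0.17668
  0.33·log₂(0.33/0.15) = 0.37538
D(P‖Q) = 0.3472 bits.

0.3472 bits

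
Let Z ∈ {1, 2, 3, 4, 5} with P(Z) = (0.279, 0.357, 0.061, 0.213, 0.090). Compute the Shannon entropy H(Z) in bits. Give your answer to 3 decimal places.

2.078 bits

H(Z) = −Σ p·log₂ p.
  −(0.279)·log₂(0.279) = 0.5138
  −(0.357)·log₂(0.357) = 0.5305
  −(0.061)·log₂(0.061) = 0.2461
  −(0.213)·log₂(0.213) = 0.4752
  −(0.090)·log₂(0.090) = 0.3127
Sum: 0.5138 + 0.5305 + 0.2461 + 0.4752 + 0.3127 = 2.078 bits.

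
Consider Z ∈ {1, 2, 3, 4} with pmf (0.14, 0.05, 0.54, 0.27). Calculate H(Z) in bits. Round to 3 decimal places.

1.603 bits

H(Z) = −Σ p·log₂ p.
  −(0.14)·log₂(0.14) = 0.3971
  −(0.05)·log₂(0.05) = 0.2161
  −(0.54)·log₂(0.54) = 0.4800
  −(0.27)·log₂(0.27) = 0.5100
Sum: 0.3971 + 0.2161 + 0.4800 + 0.5100 = 1.603 bits.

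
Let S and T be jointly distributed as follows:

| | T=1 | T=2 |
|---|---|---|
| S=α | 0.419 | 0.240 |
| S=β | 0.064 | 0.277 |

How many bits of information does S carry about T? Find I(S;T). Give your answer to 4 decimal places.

0.1381 bits

Marginals: p(S) = (0.6590, 0.3410), p(T) = (0.4830, 0.5170).
I(S;T) = Σ p(x,y)·log₂[p(x,y)/(p(x)p(y))].
  (α,1): 0.419·log₂(1.3164) = 0.16617
  (α,2): 0.240·log₂(0.7044) = -0.12132
  (β,1): 0.064·log₂(0.3886) = -0.08728
  (β,2): 0.277·log₂(1.5712) = 0.18057
Sum = 0.1381 bits.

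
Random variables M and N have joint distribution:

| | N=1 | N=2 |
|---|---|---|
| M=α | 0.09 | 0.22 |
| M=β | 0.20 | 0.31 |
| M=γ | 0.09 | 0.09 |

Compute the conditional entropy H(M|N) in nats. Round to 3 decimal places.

1.004 nats

Marginals: p(M) = (0.3100, 0.5100, 0.1800), p(N) = (0.3800, 0.6200).
H(M|N) = Σ p(N) · H(M|N=·).
  N=1: p=0.3800, H(M|N=1) = 1.0201
  N=2: p=0.6200, H(M|N=2) = 0.9944
Weighted sum = 1.004 nats.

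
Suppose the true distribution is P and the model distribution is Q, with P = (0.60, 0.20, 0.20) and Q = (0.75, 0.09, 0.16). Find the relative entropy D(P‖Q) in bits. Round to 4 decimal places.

D(P‖Q) = Σ p·log₂(p/q).
  0.60·log₂(0.60/0.75) = -0.19316
  0.20·log₂(0.20/0.09) = 0.23040
  0.20·log₂(0.20/0.16) = 0.06439
D(P‖Q) = 0.1016 bits.

0.1016 bits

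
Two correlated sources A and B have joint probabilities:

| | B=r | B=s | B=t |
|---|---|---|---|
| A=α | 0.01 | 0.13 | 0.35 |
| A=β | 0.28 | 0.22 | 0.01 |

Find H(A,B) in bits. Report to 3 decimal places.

2.040 bits

H(A,B) = −Σ p(x,y)·log₂ p(x,y) over all 6 cells.
  cell (α,r): −0.01·log₂0.01 = 0.0664
  cell (α,s): −0.13·log₂0.13 = 0.3826
  cell (α,t): −0.35·log₂0.35 = 0.5301
  cell (β,r): −0.28·log₂0.28 = 0.5142
  cell (β,s): −0.22·log₂0.22 = 0.4806
  cell (β,t): −0.01·log₂0.01 = 0.0664
Sum = 2.040 bits.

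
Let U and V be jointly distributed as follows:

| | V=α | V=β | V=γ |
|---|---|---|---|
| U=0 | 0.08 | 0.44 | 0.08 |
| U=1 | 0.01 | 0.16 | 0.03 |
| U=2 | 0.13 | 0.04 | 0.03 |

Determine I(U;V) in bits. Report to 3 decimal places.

Marginals: p(U) = (0.6000, 0.2000, 0.2000), p(V) = (0.2200, 0.6400, 0.1400).
I(U;V) = Σ p(x,y)·log₂[p(x,y)/(p(x)p(y))].
  (0,α): 0.08·log₂(0.6061) = -0.0578
  (0,β): 0.44·log₂(1.1458) = 0.0864
  (0,γ): 0.08·log₂(0.9524) = -0.0056
  (1,α): 0.01·log₂(0.2273) = -0.0214
  (1,β): 0.16·log₂(1.2500) = 0.0515
  (1,γ): 0.03·log₂(1.0714) = 0.0030
  (2,α): 0.13·log₂(2.9545) = 0.2032
  (2,β): 0.04·log₂(0.3125) = -0.0671
  (2,γ): 0.03·log₂(1.0714) = 0.0030
Sum = 0.195 bits.

0.195 bits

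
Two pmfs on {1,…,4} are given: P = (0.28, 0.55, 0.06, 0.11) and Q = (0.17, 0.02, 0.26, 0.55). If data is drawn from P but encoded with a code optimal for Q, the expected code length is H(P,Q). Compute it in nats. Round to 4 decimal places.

H(P,Q) = −Σ p·ln q.
  −0.28·ln(0.17) = 0.49615
  −0.55·ln(0.02) = 2.15161
  −0.06·ln(0.26) = 0.08082
  −0.11·ln(0.55) = 0.06576
H(P,Q) = 2.7943 nats.

2.7943 nats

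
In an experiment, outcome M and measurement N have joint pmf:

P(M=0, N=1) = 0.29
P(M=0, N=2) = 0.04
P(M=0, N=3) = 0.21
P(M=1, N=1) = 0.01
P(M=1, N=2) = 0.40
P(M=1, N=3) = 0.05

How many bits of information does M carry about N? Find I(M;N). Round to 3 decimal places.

Marginals: p(M) = (0.5400, 0.4600), p(N) = (0.3000, 0.4400, 0.2600).
I(M;N) = H(M) + H(N) − H(M,N).
H(M) = 0.9954, H(N) = 1.5475, H(M,N) = 1.9878.
I(M;N) = 0.9954 + 1.5475 − 1.9878 = 0.555 bits.

0.555 bits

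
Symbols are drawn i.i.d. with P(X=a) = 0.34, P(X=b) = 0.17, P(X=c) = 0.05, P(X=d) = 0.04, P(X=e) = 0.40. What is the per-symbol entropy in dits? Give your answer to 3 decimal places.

0.570 dits

H(X) = −Σ p·log₁₀ p.
  −(0.34)·log₁₀(0.34) = 0.1593
  −(0.17)·log₁₀(0.17) = 0.1308
  −(0.05)·log₁₀(0.05) = 0.0651
  −(0.04)·log₁₀(0.04) = 0.0559
  −(0.40)·log₁₀(0.40) = 0.1592
Sum: 0.1593 + 0.1308 + 0.0651 + 0.0559 + 0.1592 = 0.570 dits.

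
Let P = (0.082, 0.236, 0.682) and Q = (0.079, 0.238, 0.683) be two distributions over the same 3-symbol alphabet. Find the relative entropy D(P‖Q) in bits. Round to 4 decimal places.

0.0001 bits

D(P‖Q) = Σ p·log₂(p/q).
  0.082·log₂(0.082/0.079) = 0.00441
  0.236·log₂(0.236/0.238) = -0.00287
  0.682·log₂(0.682/0.683) = -0.00144
D(P‖Q) = 0.0001 bits.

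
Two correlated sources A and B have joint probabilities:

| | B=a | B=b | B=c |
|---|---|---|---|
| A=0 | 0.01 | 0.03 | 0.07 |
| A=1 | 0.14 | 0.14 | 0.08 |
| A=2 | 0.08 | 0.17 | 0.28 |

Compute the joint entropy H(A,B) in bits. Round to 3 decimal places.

2.813 bits

H(A,B) = −Σ p(x,y)·log₂ p(x,y) over all 9 cells.
  cell (0,a): −0.01·log₂0.01 = 0.0664
  cell (0,b): −0.03·log₂0.03 = 0.1518
  cell (0,c): −0.07·log₂0.07 = 0.2686
  cell (1,a): −0.14·log₂0.14 = 0.3971
  cell (1,b): −0.14·log₂0.14 = 0.3971
  cell (1,c): −0.08·log₂0.08 = 0.2915
  cell (2,a): −0.08·log₂0.08 = 0.2915
  cell (2,b): −0.17·log₂0.17 = 0.4346
  cell (2,c): −0.28·log₂0.28 = 0.5142
Sum = 2.813 bits.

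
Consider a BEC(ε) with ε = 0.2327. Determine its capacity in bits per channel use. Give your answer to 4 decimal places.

Binary erasure channel: capacity C = 1 − ε.
C = 1 − 0.2327 = 0.7673 bits per channel use.

0.7673 bits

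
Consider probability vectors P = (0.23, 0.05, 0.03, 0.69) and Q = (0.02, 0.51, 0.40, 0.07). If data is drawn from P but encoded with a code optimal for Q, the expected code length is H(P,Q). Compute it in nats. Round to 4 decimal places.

H(P,Q) = −Σ p·ln q.
  −0.23·ln(0.02) = 0.89977
  −0.05·ln(0.51) = 0.03367
  −0.03·ln(0.40) = 0.02749
  −0.69·ln(0.07) = 1.83489
H(P,Q) = 2.7958 nats.

2.7958 nats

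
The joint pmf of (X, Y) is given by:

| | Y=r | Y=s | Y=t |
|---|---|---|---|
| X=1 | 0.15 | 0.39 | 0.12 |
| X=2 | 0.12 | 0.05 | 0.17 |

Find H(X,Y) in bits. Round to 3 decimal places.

H(X,Y) = −Σ p(x,y)·log₂ p(x,y) over all 6 cells.
  cell (1,r): −0.15·log₂0.15 = 0.4105
  cell (1,s): −0.39·log₂0.39 = 0.5298
  cell (1,t): −0.12·log₂0.12 = 0.3671
  cell (2,r): −0.12·log₂0.12 = 0.3671
  cell (2,s): −0.05·log₂0.05 = 0.2161
  cell (2,t): −0.17·log₂0.17 = 0.4346
Sum = 2.325 bits.

2.325 bits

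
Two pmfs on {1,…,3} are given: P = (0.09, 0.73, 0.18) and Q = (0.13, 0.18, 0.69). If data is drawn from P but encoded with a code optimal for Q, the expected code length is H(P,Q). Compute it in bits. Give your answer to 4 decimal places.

H(P,Q) = −Σ p·log₂ q.
  −0.09·log₂(0.13) = 0.26491
  −0.73·log₂(0.18) = 1.80597
  −0.18·log₂(0.69) = 0.09636
H(P,Q) = 2.1672 bits.

2.1672 bits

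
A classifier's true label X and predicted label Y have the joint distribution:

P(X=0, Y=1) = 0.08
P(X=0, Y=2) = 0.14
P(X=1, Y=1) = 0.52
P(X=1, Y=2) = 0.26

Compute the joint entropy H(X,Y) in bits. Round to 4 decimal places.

H(X,Y) = −Σ p(x,y)·log₂ p(x,y) over all 4 cells.
  cell (0,1): −0.08·log₂0.08 = 0.29151
  cell (0,2): −0.14·log₂0.14 = 0.39711
  cell (1,1): −0.52·log₂0.52 = 0.49058
  cell (1,2): −0.26·log₂0.26 = 0.50529
Sum = 1.6845 bits.

1.6845 bits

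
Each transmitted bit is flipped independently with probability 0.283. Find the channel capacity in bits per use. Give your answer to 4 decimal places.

0.1405 bits

Binary symmetric channel: C = 1 − h₂(ε) where h₂ is the binary entropy function.
h₂(0.283) = −0.283·log₂0.283 − 0.717·log₂0.717 = 0.8595.
C = 1 − 0.8595 = 0.1405 bits per channel use.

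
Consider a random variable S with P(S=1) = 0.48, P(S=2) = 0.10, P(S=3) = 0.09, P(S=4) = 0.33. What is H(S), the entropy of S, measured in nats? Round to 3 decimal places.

H(S) = −Σ p·ln p.
  −(0.48)·ln(0.48) = 0.3523
  −(0.10)·ln(0.10) = 0.2303
  −(0.09)·ln(0.09) = 0.2167
  −(0.33)·ln(0.33) = 0.3659
Sum: 0.3523 + 0.2303 + 0.2167 + 0.3659 = 1.165 nats.

1.165 nats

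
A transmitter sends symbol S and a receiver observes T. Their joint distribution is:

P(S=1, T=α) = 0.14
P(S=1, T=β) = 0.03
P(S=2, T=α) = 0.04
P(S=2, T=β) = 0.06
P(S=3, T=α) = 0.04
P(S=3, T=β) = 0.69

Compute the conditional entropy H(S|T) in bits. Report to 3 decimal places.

Chain rule: H(S|T) = H(S,T) − H(T).
Marginals: p(S) = (0.1700, 0.1000, 0.7300), p(T) = (0.2200, 0.7800).
H(S,T) = 1.5333 bits; H(T) = 0.7602 bits.
H(S|T) = 1.5333 − 0.7602 = 0.773 bits.

0.773 bits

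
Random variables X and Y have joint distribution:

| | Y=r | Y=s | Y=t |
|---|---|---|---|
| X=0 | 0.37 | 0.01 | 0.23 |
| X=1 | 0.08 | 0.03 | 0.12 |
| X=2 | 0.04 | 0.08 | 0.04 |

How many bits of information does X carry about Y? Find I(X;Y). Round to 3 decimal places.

0.189 bits

Marginals: p(X) = (0.6100, 0.2300, 0.1600), p(Y) = (0.4900, 0.1200, 0.3900).
I(X;Y) = Σ p(x,y)·log₂[p(x,y)/(p(x)p(y))].
  (0,r): 0.37·log₂(1.2379) = 0.1139
  (0,s): 0.01·log₂(0.1366) = -0.0287
  (0,t): 0.23·log₂(0.9668) = -0.0112
  (1,r): 0.08·log₂(0.7098) = -0.0396
  (1,s): 0.03·log₂(1.0870) = 0.0036
  (1,t): 0.12·log₂(1.3378) = 0.0504
  (2,r): 0.04·log₂(0.5102) = -0.0388
  (2,s): 0.08·log₂(4.1667) = 0.1647
  (2,t): 0.04·log₂(0.6410) = -0.0257
Sum = 0.189 bits.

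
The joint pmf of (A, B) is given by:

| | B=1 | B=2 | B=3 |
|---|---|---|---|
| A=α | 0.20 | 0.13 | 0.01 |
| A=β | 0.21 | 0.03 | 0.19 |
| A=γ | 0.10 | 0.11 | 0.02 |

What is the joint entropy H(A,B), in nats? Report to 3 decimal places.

H(A,B) = −Σ p(x,y)·ln p(x,y) over all 9 cells.
  cell (α,1): −0.20·ln0.20 = 0.3219
  cell (α,2): −0.13·ln0.13 = 0.2652
  cell (α,3): −0.01·ln0.01 = 0.0461
  cell (β,1): −0.21·ln0.21 = 0.3277
  cell (β,2): −0.03·ln0.03 = 0.1052
  cell (β,3): −0.19·ln0.19 = 0.3155
  cell (γ,1): −0.10·ln0.10 = 0.2303
  cell (γ,2): −0.11·ln0.11 = 0.2428
  cell (γ,3): −0.02·ln0.02 = 0.0782
Sum = 1.933 nats.

1.933 nats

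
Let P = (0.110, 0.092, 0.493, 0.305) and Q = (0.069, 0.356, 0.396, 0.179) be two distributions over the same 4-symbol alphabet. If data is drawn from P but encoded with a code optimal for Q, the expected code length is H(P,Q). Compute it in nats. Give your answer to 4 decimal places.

H(P,Q) = −Σ p·ln q.
  −0.110·ln(0.069) = 0.29410
  −0.092·ln(0.356) = 0.09502
  −0.493·ln(0.396) = 0.45669
  −0.305·ln(0.179) = 0.52471
H(P,Q) = 1.3705 nats.

1.3705 nats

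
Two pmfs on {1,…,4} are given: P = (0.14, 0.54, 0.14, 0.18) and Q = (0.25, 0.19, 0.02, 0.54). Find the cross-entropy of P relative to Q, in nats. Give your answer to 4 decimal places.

1.7495 nats

H(P,Q) = −Σ p·ln q.
  −0.14·ln(0.25) = 0.19408
  −0.54·ln(0.19) = 0.89679
  −0.14·ln(0.02) = 0.54768
  −0.18·ln(0.54) = 0.11091
H(P,Q) = 1.7495 nats.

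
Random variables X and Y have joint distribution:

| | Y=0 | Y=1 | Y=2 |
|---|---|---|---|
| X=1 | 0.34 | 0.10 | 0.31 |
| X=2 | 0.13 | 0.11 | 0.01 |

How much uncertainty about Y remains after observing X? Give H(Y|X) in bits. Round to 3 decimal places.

1.373 bits

Marginals: p(X) = (0.7500, 0.2500), p(Y) = (0.4700, 0.2100, 0.3200).
H(Y|X) = Σ p(X) · H(Y|X=·).
  X=1: p=0.7500, H(Y|X=1) = 1.4318
  X=2: p=0.2500, H(Y|X=2) = 1.1975
Weighted sum = 1.373 bits.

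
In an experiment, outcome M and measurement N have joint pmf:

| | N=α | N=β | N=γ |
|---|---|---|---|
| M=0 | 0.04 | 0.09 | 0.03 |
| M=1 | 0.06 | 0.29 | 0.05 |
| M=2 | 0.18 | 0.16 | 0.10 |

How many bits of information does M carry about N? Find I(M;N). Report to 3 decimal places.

Marginals: p(M) = (0.1600, 0.4000, 0.4400), p(N) = (0.2800, 0.5400, 0.1800).
I(M;N) = H(M) + H(N) − H(M,N).
H(M) = 1.4729, H(N) = 1.4396, H(M,N) = 2.8282.
I(M;N) = 1.4729 + 1.4396 − 2.8282 = 0.084 bits.

0.084 bits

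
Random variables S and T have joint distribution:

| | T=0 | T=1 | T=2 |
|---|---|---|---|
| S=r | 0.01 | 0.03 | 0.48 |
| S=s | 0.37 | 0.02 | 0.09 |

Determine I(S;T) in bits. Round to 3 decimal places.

Marginals: p(S) = (0.5200, 0.4800), p(T) = (0.3800, 0.0500, 0.5700).
I(S;T) = Σ p(x,y)·log₂[p(x,y)/(p(x)p(y))].
  (r,0): 0.01·log₂(0.0506) = -0.0430
  (r,1): 0.03·log₂(1.1538) = 0.0062
  (r,2): 0.48·log₂(1.6194) = 0.3338
  (s,0): 0.37·log₂(2.0285) = 0.3776
  (s,1): 0.02·log₂(0.8333) = -0.0053
  (s,2): 0.09·log₂(0.3289) = -0.1444
Sum = 0.525 bits.

0.525 bits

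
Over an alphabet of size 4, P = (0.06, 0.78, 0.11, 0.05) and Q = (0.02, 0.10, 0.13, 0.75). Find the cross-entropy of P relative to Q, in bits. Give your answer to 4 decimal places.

H(P,Q) = −Σ p·log₂ q.
  −0.06·log₂(0.02) = 0.33863
  −0.78·log₂(0.10) = 2.59110
  −0.11·log₂(0.13) = 0.32378
  −0.05·log₂(0.75) = 0.02075
H(P,Q) = 3.2743 bits.

3.2743 bits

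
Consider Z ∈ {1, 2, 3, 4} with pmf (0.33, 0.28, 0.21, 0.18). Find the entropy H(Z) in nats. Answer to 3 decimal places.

H(Z) = −Σ p·ln p.
  −(0.33)·ln(0.33) = 0.3659
  −(0.28)·ln(0.28) = 0.3564
  −(0.21)·ln(0.21) = 0.3277
  −(0.18)·ln(0.18) = 0.3087
Sum: 0.3659 + 0.3564 + 0.3277 + 0.3087 = 1.359 nats.

1.359 nats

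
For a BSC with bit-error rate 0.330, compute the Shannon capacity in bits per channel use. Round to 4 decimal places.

Binary symmetric channel: C = 1 − h₂(ε) where h₂ is the binary entropy function.
h₂(0.330) = −0.330·log₂0.330 − 0.670·log₂0.670 = 0.9149.
C = 1 − 0.9149 = 0.0851 bits per channel use.

0.0851 bits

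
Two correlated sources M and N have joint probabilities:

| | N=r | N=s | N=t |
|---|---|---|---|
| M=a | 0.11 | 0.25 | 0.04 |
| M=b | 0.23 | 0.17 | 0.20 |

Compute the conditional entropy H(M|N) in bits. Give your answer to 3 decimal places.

0.874 bits

Chain rule: H(M|N) = H(M,N) − H(N).
Marginals: p(M) = (0.4000, 0.6000), p(N) = (0.3400, 0.4200, 0.2400).
H(M,N) = 2.4227 bits; H(N) = 1.5490 bits.
H(M|N) = 2.4227 − 1.5490 = 0.874 bits.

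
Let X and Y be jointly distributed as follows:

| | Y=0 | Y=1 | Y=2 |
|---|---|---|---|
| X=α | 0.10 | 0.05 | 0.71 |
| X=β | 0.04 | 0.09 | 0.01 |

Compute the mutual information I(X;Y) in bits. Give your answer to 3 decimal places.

0.256 bits

Marginals: p(X) = (0.8600, 0.1400), p(Y) = (0.1400, 0.1400, 0.7200).
I(X;Y) = Σ p(x,y)·log₂[p(x,y)/(p(x)p(y))].
  (α,0): 0.10·log₂(0.8306) = -0.0268
  (α,1): 0.05·log₂(0.4153) = -0.0634
  (α,2): 0.71·log₂(1.1466) = 0.1402
  (β,0): 0.04·log₂(2.0408) = 0.0412
  (β,1): 0.09·log₂(4.5918) = 0.1979
  (β,2): 0.01·log₂(0.0992) = -0.0333
Sum = 0.256 bits.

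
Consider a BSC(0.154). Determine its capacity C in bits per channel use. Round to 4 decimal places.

0.3802 bits

Binary symmetric channel: C = 1 − h₂(ε) where h₂ is the binary entropy function.
h₂(0.154) = −0.154·log₂0.154 − 0.846·log₂0.846 = 0.6198.
C = 1 − 0.6198 = 0.3802 bits per channel use.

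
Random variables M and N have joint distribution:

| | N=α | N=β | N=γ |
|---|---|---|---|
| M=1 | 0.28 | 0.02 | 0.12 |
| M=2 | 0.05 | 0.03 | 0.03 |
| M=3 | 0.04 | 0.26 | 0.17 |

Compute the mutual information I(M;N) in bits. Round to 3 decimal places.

0.329 bits

Marginals: p(M) = (0.4200, 0.1100, 0.4700), p(N) = (0.3700, 0.3100, 0.3200).
I(M;N) = H(M) + H(N) − H(M,N).
H(M) = 1.3879, H(N) = 1.5806, H(M,N) = 2.6394.
I(M;N) = 1.3879 + 1.5806 − 2.6394 = 0.329 bits.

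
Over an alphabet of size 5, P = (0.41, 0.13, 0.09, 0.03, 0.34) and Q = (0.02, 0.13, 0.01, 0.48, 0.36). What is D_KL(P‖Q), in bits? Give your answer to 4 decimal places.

D(P‖Q) = Σ p·log₂(p/q).
  0.41·log₂(0.41/0.02) = 1.78660
  0.13·log₂(0.13/0.13) = 0.00000
  0.09·log₂(0.09/0.01) = 0.28529
  0.03·log₂(0.03/0.48) = -0.12000
  0.34·log₂(0.34/0.36) = -0.02804
D(P‖Q) = 1.9239 bits.

1.9239 bits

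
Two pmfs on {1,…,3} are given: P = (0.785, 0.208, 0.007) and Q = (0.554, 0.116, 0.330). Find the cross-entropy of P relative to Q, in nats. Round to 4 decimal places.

0.9194 nats

H(P,Q) = −Σ p·ln q.
  −0.785·ln(0.554) = 0.46361
  −0.208·ln(0.116) = 0.44807
  −0.007·ln(0.330) = 0.00776
H(P,Q) = 0.9194 nats.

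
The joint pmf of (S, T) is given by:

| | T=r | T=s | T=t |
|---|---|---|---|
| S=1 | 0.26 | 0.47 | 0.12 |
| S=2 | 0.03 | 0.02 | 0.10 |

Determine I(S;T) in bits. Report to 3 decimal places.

0.131 bits

Marginals: p(S) = (0.8500, 0.1500), p(T) = (0.2900, 0.4900, 0.2200).
I(S;T) = Σ p(x,y)·log₂[p(x,y)/(p(x)p(y))].
  (1,r): 0.26·log₂(1.0548) = 0.0200
  (1,s): 0.47·log₂(1.1285) = 0.0819
  (1,t): 0.12·log₂(0.6417) = -0.0768
  (2,r): 0.03·log₂(0.6897) = -0.0161
  (2,s): 0.02·log₂(0.2721) = -0.0376
  (2,t): 0.10·log₂(3.0303) = 0.1599
Sum = 0.131 bits.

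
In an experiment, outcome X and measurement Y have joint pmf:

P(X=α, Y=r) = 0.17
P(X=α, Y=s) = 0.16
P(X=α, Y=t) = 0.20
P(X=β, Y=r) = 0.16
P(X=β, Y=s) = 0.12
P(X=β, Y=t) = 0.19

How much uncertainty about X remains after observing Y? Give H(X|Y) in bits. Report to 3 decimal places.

Chain rule: H(X|Y) = H(X,Y) − H(Y).
Marginals: p(X) = (0.5300, 0.4700), p(Y) = (0.3300, 0.2800, 0.3900).
H(X,Y) = 2.5673 bits; H(Y) = 1.5718 bits.
H(X|Y) = 2.5673 − 1.5718 = 0.995 bits.

0.995 bits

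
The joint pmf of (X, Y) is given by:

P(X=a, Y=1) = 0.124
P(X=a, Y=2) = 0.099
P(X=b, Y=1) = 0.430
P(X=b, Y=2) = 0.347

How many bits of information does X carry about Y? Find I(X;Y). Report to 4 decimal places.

0.0000 bits

Marginals: p(X) = (0.2230, 0.7770), p(Y) = (0.5540, 0.4460).
I(X;Y) = Σ p(x,y)·log₂[p(x,y)/(p(x)p(y))].
  (a,1): 0.124·log₂(1.0037) = 0.00066
  (a,2): 0.099·log₂(0.9954) = -0.00066
  (b,1): 0.430·log₂(0.9989) = -0.00066
  (b,2): 0.347·log₂(1.0013) = 0.00066
Sum = 0.0000 bits.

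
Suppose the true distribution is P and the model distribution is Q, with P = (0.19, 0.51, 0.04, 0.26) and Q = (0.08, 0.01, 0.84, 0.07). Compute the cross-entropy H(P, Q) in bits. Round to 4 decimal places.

5.0883 bits

H(P,Q) = −Σ p·log₂ q.
  −0.19·log₂(0.08) = 0.69233
  −0.51·log₂(0.01) = 3.38837
  −0.04·log₂(0.84) = 0.01006
  −0.26·log₂(0.07) = 0.99749
H(P,Q) = 5.0883 bits.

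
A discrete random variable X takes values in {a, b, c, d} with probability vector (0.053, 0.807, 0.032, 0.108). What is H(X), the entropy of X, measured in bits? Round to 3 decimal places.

0.980 bits

H(X) = −Σ p·log₂ p.
  −(0.053)·log₂(0.053) = 0.2246
  −(0.807)·log₂(0.807) = 0.2497
  −(0.032)·log₂(0.032) = 0.1589
  −(0.108)·log₂(0.108) = 0.3468
Sum: 0.2246 + 0.2497 + 0.1589 + 0.3468 = 0.980 bits.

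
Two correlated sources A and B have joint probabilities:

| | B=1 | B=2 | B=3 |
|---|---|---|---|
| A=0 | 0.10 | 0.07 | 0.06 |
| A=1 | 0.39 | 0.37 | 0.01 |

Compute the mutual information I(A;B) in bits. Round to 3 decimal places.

Marginals: p(A) = (0.2300, 0.7700), p(B) = (0.4900, 0.4400, 0.0700).
I(A;B) = Σ p(x,y)·log₂[p(x,y)/(p(x)p(y))].
  (0,1): 0.10·log₂(0.8873) = -0.0172
  (0,2): 0.07·log₂(0.6917) = -0.0372
  (0,3): 0.06·log₂(3.7267) = 0.1139
  (1,1): 0.39·log₂(1.0337) = 0.0186
  (1,2): 0.37·log₂(1.0921) = 0.0470
  (1,3): 0.01·log₂(0.1855) = -0.0243
Sum = 0.101 bits.

0.101 bits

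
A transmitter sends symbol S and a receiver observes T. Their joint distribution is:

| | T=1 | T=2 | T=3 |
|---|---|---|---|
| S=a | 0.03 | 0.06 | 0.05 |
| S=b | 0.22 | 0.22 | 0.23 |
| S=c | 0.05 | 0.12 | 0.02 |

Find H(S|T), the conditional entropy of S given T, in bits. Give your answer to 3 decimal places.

Chain rule: H(S|T) = H(S,T) − H(T).
Marginals: p(S) = (0.1400, 0.6700, 0.1900), p(T) = (0.3000, 0.4000, 0.3000).
H(S,T) = 2.7563 bits; H(T) = 1.5710 bits.
H(S|T) = 2.7563 − 1.5710 = 1.185 bits.

1.185 bits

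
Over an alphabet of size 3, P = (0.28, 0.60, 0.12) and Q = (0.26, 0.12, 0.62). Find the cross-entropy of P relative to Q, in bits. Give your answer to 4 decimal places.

H(P,Q) = −Σ p·log₂ q.
  −0.28·log₂(0.26) = 0.54416
  −0.60·log₂(0.12) = 1.83534
  −0.12·log₂(0.62) = 0.08276
H(P,Q) = 2.4623 bits.

2.4623 bits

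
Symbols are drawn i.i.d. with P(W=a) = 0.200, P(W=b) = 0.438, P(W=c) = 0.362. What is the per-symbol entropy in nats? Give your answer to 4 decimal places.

1.0513 nats

H(W) = −Σ p·ln p.
  −(0.200)·ln(0.200) = 0.32189
  −(0.438)·ln(0.438) = 0.36158
  −(0.362)·ln(0.362) = 0.36783
Sum: 0.32189 + 0.36158 + 0.36783 = 1.0513 nats.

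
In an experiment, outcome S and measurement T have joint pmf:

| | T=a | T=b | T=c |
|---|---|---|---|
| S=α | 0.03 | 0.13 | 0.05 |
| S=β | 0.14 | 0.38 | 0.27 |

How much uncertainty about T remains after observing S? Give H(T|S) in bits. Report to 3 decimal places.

1.447 bits

Marginals: p(S) = (0.2100, 0.7900), p(T) = (0.1700, 0.5100, 0.3200).
H(T|S) = Σ p(S) · H(T|S=·).
  S=α: p=0.2100, H(T|S=α) = 1.3223
  S=β: p=0.7900, H(T|S=β) = 1.4797
Weighted sum = 1.447 bits.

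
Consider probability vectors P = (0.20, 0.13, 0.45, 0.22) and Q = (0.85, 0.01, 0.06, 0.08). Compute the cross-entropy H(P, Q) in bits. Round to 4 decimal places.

H(P,Q) = −Σ p·log₂ q.
  −0.20·log₂(0.85) = 0.04689
  −0.13·log₂(0.01) = 0.86370
  −0.45·log₂(0.06) = 1.82650
  −0.22·log₂(0.08) = 0.80165
H(P,Q) = 3.5387 bits.

3.5387 bits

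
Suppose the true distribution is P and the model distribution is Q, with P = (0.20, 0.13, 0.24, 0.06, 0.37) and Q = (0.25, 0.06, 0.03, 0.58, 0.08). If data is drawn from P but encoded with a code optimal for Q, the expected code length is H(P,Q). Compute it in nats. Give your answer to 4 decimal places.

H(P,Q) = −Σ p·ln q.
  −0.20·ln(0.25) = 0.27726
  −0.13·ln(0.06) = 0.36574
  −0.24·ln(0.03) = 0.84157
  −0.06·ln(0.58) = 0.03268
  −0.37·ln(0.08) = 0.93452
H(P,Q) = 2.4518 nats.

2.4518 nats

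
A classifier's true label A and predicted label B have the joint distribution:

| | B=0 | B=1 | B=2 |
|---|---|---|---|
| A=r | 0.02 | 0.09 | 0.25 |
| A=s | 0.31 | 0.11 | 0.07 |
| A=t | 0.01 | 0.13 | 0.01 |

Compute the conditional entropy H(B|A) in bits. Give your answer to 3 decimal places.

1.138 bits

Marginals: p(A) = (0.3600, 0.4900, 0.1500), p(B) = (0.3400, 0.3300, 0.3300).
H(B|A) = Σ p(A) · H(B|A=·).
  A=r: p=0.3600, H(B|A=r) = 1.0970
  A=s: p=0.4900, H(B|A=s) = 1.3028
  A=t: p=0.1500, H(B|A=t) = 0.6998
Weighted sum = 1.138 bits.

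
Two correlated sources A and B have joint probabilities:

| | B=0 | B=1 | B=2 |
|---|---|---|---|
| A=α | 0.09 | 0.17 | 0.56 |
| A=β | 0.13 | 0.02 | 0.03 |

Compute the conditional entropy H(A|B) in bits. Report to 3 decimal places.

Marginals: p(A) = (0.8200, 0.1800), p(B) = (0.2200, 0.1900, 0.5900).
H(A|B) = Σ p(B) · H(A|B=·).
  B=0: p=0.2200, H(A|B=0) = 0.9760
  B=1: p=0.1900, H(A|B=1) = 0.4855
  B=2: p=0.5900, H(A|B=2) = 0.2900
Weighted sum = 0.478 bits.

0.478 bits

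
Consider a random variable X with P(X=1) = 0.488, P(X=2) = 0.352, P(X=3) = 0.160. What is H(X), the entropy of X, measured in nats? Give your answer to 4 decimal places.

1.0109 nats

H(X) = −Σ p·ln p.
  −(0.488)·ln(0.488) = 0.35011
  −(0.352)·ln(0.352) = 0.36753
  −(0.160)·ln(0.160) = 0.29321
Sum: 0.35011 + 0.36753 + 0.29321 = 1.0109 nats.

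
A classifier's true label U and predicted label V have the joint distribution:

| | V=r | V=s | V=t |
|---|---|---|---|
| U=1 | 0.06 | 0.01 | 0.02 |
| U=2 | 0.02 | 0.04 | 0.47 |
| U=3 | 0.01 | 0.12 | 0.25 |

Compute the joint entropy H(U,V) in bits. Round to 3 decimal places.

2.167 bits

H(U,V) = −Σ p(x,y)·log₂ p(x,y) over all 9 cells.
  cell (1,r): −0.06·log₂0.06 = 0.2435
  cell (1,s): −0.01·log₂0.01 = 0.0664
  cell (1,t): −0.02·log₂0.02 = 0.1129
  cell (2,r): −0.02·log₂0.02 = 0.1129
  cell (2,s): −0.04·log₂0.04 = 0.1858
  cell (2,t): −0.47·log₂0.47 = 0.5120
  cell (3,r): −0.01·log₂0.01 = 0.0664
  cell (3,s): −0.12·log₂0.12 = 0.3671
  cell (3,t): −0.25·log₂0.25 = 0.5000
Sum = 2.167 bits.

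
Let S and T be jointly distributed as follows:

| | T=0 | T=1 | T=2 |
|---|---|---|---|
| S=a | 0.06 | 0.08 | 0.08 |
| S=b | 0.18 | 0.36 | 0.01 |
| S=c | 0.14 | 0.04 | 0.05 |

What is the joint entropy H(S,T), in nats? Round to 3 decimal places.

1.849 nats

H(S,T) = −Σ p(x,y)·ln p(x,y) over all 9 cells.
  cell (a,0): −0.06·ln0.06 = 0.1688
  cell (a,1): −0.08·ln0.08 = 0.2021
  cell (a,2): −0.08·ln0.08 = 0.2021
  cell (b,0): −0.18·ln0.18 = 0.3087
  cell (b,1): −0.36·ln0.36 = 0.3678
  cell (b,2): −0.01·ln0.01 = 0.0461
  cell (c,0): −0.14·ln0.14 = 0.2753
  cell (c,1): −0.04·ln0.04 = 0.1288
  cell (c,2): −0.05·ln0.05 = 0.1498
Sum = 1.849 nats.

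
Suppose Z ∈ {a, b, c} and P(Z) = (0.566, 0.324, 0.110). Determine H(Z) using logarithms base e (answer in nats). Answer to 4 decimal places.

H(Z) = −Σ p·ln p.
  −(0.566)·ln(0.566) = 0.32215
  −(0.324)·ln(0.324) = 0.36515
  −(0.110)·ln(0.110) = 0.24280
Sum: 0.32215 + 0.36515 + 0.24280 = 0.9301 nats.

0.9301 nats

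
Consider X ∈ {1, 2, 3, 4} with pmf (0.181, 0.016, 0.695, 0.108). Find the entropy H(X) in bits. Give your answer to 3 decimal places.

H(X) = −Σ p·log₂ p.
  −(0.181)·log₂(0.181) = 0.4463
  −(0.016)·log₂(0.016) = 0.0955
  −(0.695)·log₂(0.695) = 0.3648
  −(0.108)·log₂(0.108) = 0.3468
Sum: 0.4463 + 0.0955 + 0.3648 + 0.3468 = 1.253 bits.

1.253 bits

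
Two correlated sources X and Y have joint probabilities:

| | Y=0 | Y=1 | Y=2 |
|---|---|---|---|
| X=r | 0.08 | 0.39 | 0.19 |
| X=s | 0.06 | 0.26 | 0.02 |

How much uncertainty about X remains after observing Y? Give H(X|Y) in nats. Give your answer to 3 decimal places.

0.599 nats

Marginals: p(X) = (0.6600, 0.3400), p(Y) = (0.1400, 0.6500, 0.2100).
H(X|Y) = Σ p(Y) · H(X|Y=·).
  Y=0: p=0.1400, H(X|Y=0) = 0.6829
  Y=1: p=0.6500, H(X|Y=1) = 0.6730
  Y=2: p=0.2100, H(X|Y=2) = 0.3145
Weighted sum = 0.599 nats.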